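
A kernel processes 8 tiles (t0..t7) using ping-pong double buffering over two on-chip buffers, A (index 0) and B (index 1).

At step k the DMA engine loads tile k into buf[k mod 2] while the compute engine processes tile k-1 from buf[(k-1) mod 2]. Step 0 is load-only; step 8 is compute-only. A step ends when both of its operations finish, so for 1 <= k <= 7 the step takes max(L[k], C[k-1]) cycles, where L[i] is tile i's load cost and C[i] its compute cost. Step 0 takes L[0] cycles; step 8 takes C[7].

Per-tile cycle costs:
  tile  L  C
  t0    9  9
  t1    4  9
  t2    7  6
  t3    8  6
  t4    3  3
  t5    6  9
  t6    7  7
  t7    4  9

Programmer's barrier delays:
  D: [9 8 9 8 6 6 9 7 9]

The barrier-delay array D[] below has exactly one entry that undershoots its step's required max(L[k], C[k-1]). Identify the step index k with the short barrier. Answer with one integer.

hazard at step 1

k=0 barrier L[0]=9→9c, D[0]=9 ok
k=1 barrier max(L[1]=4,C[0]=9)→9c, D[1]=8 SHORT
k=2 barrier max(L[2]=7,C[1]=9)→9c, D[2]=9 ok
k=3 barrier max(L[3]=8,C[2]=6)→8c, D[3]=8 ok
k=4 barrier max(L[4]=3,C[3]=6)→6c, D[4]=6 ok
k=5 barrier max(L[5]=6,C[4]=3)→6c, D[5]=6 ok
k=6 barrier max(L[6]=7,C[5]=9)→9c, D[6]=9 ok
k=7 barrier max(L[7]=4,C[6]=7)→7c, D[7]=7 ok
k=8 barrier C[7]=9→9c, D[8]=9 ok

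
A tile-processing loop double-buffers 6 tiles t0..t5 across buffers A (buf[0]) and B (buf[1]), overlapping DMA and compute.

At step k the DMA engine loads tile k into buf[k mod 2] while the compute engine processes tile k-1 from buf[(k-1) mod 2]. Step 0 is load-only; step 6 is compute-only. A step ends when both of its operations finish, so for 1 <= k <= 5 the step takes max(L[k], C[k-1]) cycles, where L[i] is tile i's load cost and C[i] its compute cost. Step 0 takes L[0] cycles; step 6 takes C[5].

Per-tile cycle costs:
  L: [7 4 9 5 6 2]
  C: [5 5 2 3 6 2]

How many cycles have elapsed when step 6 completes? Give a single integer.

end_cycle[6] = 40

k=0 load=t0/7c comp=- wait=7 total=7
k=1 load=t1/4c comp=t0/5c wait=5 total=12
k=2 load=t2/9c comp=t1/5c wait=9 total=21
k=3 load=t3/5c comp=t2/2c wait=5 total=26
k=4 load=t4/6c comp=t3/3c wait=6 total=32
k=5 load=t5/2c comp=t4/6c wait=6 total=38
k=6 load=- comp=t5/2c wait=2 total=40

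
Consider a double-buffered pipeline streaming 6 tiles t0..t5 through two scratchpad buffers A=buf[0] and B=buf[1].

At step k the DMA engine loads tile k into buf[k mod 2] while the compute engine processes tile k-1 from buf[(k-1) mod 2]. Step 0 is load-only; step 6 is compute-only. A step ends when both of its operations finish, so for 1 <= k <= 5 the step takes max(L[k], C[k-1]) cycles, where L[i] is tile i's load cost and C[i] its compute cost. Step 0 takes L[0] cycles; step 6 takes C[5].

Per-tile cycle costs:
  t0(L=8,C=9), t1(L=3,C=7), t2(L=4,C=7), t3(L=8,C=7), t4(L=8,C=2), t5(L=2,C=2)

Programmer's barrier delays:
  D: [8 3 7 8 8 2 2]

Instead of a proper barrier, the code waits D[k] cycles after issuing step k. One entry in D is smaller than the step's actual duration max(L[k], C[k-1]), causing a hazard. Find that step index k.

hazard at step 1

k=0 barrier L[0]=8→8c, D[0]=8 ok
k=1 barrier max(L[1]=3,C[0]=9)→9c, D[1]=3 SHORT
k=2 barrier max(L[2]=4,C[1]=7)→7c, D[2]=7 ok
k=3 barrier max(L[3]=8,C[2]=7)→8c, D[3]=8 ok
k=4 barrier max(L[4]=8,C[3]=7)→8c, D[4]=8 ok
k=5 barrier max(L[5]=2,C[4]=2)→2c, D[5]=2 ok
k=6 barrier C[5]=2→2c, D[6]=2 ok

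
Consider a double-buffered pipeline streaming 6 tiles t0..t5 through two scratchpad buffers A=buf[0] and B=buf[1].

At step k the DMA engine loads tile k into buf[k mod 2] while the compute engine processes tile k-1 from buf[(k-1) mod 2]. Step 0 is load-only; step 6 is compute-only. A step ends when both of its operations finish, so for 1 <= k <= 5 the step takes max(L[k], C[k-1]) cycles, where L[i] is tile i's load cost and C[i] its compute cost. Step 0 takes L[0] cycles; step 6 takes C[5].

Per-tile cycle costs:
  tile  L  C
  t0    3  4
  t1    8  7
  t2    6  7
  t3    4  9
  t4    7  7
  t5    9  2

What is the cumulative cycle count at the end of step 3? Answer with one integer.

k=0 load=t0/3c comp=- wait=3 total=3
k=1 load=t1/8c comp=t0/4c wait=8 total=11
k=2 load=t2/6c comp=t1/7c wait=7 total=18
k=3 load=t3/4c comp=t2/7c wait=7 total=25
k=4 load=t4/7c comp=t3/9c wait=9 total=34
k=5 load=t5/9c comp=t4/7c wait=9 total=43
k=6 load=- comp=t5/2c wait=2 total=45

end_cycle[3] = 25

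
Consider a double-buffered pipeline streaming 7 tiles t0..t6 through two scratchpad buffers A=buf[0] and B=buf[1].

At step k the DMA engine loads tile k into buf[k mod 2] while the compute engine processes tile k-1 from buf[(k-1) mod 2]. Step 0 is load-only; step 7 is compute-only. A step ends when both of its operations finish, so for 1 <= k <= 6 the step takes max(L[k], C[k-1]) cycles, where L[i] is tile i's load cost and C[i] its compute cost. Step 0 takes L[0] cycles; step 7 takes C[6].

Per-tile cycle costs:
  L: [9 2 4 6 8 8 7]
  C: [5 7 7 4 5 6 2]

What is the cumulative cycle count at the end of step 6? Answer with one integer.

end_cycle[6] = 51

k=0 load=t0/9c comp=- wait=9 total=9
k=1 load=t1/2c comp=t0/5c wait=5 total=14
k=2 load=t2/4c comp=t1/7c wait=7 total=21
k=3 load=t3/6c comp=t2/7c wait=7 total=28
k=4 load=t4/8c comp=t3/4c wait=8 total=36
k=5 load=t5/8c comp=t4/5c wait=8 total=44
k=6 load=t6/7c comp=t5/6c wait=7 total=51
k=7 load=- comp=t6/2c wait=2 total=53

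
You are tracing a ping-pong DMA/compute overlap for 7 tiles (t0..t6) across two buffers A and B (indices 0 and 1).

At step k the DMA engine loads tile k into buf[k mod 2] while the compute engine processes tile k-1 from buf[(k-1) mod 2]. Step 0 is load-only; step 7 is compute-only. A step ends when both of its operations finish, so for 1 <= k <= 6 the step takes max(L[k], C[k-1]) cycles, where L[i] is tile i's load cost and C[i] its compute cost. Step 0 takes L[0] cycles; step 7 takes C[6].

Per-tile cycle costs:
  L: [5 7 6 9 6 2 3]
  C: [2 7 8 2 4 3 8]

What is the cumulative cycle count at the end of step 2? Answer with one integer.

k=0 load=t0/5c comp=- wait=5 total=5
k=1 load=t1/7c comp=t0/2c wait=7 total=12
k=2 load=t2/6c comp=t1/7c wait=7 total=19
k=3 load=t3/9c comp=t2/8c wait=9 total=28
k=4 load=t4/6c comp=t3/2c wait=6 total=34
k=5 load=t5/2c comp=t4/4c wait=4 total=38
k=6 load=t6/3c comp=t5/3c wait=3 total=41
k=7 load=- comp=t6/8c wait=8 total=49

end_cycle[2] = 19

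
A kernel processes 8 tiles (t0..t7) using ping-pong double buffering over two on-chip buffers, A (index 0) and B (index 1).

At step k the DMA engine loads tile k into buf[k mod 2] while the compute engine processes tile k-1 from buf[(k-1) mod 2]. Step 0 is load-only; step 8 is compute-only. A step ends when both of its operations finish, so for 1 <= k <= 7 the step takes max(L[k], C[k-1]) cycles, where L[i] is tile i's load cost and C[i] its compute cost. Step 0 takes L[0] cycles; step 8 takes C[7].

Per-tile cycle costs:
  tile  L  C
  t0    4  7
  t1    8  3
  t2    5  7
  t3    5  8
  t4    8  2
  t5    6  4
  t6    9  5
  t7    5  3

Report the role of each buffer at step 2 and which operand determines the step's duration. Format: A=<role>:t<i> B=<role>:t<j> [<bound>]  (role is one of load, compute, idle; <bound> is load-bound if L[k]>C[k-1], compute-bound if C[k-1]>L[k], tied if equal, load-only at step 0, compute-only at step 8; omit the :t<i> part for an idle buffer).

  0. 4=4c; end=4; A:t0 B:-
  1. max(8,7)=8c; end=12; A:t0 B:t1
  2. max(5,3)=5c; end=17; A:t2 B:t1
  3. max(5,7)=7c; end=24; A:t2 B:t3
  4. max(8,8)=8c; end=32; A:t4 B:t3
  5. max(6,2)=6c; end=38; A:t4 B:t5
  6. max(9,4)=9c; end=47; A:t6 B:t5
  7. max(5,5)=5c; end=52; A:t6 B:t7
  8. 3=3c; end=55; A:t6 B:t7

step 2: A=load:t2 B=compute:t1 [load-bound]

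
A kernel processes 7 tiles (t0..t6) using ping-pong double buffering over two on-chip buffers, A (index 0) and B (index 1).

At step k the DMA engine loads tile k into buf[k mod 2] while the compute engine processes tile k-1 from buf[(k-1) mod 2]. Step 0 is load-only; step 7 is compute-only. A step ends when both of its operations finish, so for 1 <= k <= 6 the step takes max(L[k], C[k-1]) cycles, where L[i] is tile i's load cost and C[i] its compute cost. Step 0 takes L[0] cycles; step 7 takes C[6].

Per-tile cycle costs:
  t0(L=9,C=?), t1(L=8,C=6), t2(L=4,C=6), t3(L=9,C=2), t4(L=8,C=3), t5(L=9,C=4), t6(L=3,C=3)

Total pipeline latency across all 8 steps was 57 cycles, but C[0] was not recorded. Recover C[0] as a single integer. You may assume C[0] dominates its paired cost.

step 0 → dur = L[0]=9 = 9
step 1 → dur = max(L[1]=8, C[0]=?) = C[0]  (unknown; binding)
step 2 → dur = max(L[2]=4, C[1]=6) = 6
step 3 → dur = max(L[3]=9, C[2]=6) = 9
step 4 → dur = max(L[4]=8, C[3]=2) = 8
step 5 → dur = max(L[5]=9, C[4]=3) = 9
step 6 → dur = max(L[6]=3, C[5]=4) = 4
step 7 → dur = C[6]=3 = 3
sum of known step durations = 48
dur[1] = total - known = 57 - 48 = 9
C[0] is the binding max in step 1, so C[0] = dur[1] = 9

C[0] = 9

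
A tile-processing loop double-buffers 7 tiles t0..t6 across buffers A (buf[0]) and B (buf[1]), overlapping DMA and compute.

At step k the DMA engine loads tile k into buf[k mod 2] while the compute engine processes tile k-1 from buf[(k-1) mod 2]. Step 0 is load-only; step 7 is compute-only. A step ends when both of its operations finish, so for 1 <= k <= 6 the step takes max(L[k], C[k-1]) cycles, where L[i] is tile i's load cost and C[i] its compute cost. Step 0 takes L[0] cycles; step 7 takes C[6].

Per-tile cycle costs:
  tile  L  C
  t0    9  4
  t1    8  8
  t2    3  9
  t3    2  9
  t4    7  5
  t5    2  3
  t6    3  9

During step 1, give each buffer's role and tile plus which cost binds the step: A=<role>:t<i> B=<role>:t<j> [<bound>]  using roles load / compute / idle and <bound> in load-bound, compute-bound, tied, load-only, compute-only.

step 1: A=compute:t0 B=load:t1 [load-bound]

k=0 load=t0/9c comp=- wait=9 total=9
k=1 load=t1/8c comp=t0/4c wait=8 total=17
k=2 load=t2/3c comp=t1/8c wait=8 total=25
k=3 load=t3/2c comp=t2/9c wait=9 total=34
k=4 load=t4/7c comp=t3/9c wait=9 total=43
k=5 load=t5/2c comp=t4/5c wait=5 total=48
k=6 load=t6/3c comp=t5/3c wait=3 total=51
k=7 load=- comp=t6/9c wait=9 total=60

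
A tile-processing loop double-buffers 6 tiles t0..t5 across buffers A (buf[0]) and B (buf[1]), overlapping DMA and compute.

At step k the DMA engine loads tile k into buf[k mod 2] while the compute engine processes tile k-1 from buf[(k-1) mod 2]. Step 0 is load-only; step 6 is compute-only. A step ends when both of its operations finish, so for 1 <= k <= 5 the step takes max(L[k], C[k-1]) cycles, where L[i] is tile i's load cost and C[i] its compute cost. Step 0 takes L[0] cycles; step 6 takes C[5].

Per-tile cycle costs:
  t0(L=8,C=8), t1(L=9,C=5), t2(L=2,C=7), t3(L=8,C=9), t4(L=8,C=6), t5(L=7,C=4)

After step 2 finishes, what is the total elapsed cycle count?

end_cycle[2] = 22

  0. 8=8c; end=8; A:t0 B:-
  1. max(9,8)=9c; end=17; A:t0 B:t1
  2. max(2,5)=5c; end=22; A:t2 B:t1
  3. max(8,7)=8c; end=30; A:t2 B:t3
  4. max(8,9)=9c; end=39; A:t4 B:t3
  5. max(7,6)=7c; end=46; A:t4 B:t5
  6. 4=4c; end=50; A:t4 B:t5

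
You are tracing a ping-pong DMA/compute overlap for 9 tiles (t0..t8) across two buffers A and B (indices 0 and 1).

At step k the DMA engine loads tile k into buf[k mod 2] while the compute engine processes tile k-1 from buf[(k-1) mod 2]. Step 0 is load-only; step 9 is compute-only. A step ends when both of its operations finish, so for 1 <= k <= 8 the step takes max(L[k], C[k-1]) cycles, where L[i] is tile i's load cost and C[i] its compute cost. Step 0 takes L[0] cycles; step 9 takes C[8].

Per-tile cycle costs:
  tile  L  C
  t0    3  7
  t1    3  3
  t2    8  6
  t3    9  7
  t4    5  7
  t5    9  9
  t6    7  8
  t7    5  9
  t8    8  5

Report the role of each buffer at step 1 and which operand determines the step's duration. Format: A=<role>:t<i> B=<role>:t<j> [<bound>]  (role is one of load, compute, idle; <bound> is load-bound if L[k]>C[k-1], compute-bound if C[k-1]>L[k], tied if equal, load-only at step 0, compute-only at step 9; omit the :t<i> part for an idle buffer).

step 1: A=compute:t0 B=load:t1 [compute-bound]

step 0: L[0]=3 → dur=3, Σ=3 | A=load:t0 B=idle [load-only]
step 1: L[1]=3 C[0]=7 → dur=7, Σ=10 | A=compute:t0 B=load:t1 [compute-bound]
step 2: L[2]=8 C[1]=3 → dur=8, Σ=18 | A=load:t2 B=compute:t1 [load-bound]
step 3: L[3]=9 C[2]=6 → dur=9, Σ=27 | A=compute:t2 B=load:t3 [load-bound]
step 4: L[4]=5 C[3]=7 → dur=7, Σ=34 | A=load:t4 B=compute:t3 [compute-bound]
step 5: L[5]=9 C[4]=7 → dur=9, Σ=43 | A=compute:t4 B=load:t5 [load-bound]
step 6: L[6]=7 C[5]=9 → dur=9, Σ=52 | A=load:t6 B=compute:t5 [compute-bound]
step 7: L[7]=5 C[6]=8 → dur=8, Σ=60 | A=compute:t6 B=load:t7 [compute-bound]
step 8: L[8]=8 C[7]=9 → dur=9, Σ=69 | A=load:t8 B=compute:t7 [compute-bound]
step 9: C[8]=5 → dur=5, Σ=74 | A=compute:t8 B=idle [compute-only]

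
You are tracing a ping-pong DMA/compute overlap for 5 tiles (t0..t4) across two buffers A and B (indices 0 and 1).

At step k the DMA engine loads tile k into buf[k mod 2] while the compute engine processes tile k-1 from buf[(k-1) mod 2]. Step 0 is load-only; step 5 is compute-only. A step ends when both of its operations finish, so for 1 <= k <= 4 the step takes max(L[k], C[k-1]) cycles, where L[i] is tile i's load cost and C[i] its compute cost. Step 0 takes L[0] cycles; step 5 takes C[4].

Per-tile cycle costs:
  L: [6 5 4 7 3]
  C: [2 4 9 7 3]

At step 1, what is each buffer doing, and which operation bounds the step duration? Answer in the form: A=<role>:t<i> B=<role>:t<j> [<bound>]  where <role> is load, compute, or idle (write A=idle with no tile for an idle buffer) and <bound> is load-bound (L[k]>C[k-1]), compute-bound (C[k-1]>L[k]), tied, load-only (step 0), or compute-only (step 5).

k=0 load=t0/6c comp=- wait=6 total=6
k=1 load=t1/5c comp=t0/2c wait=5 total=11
k=2 load=t2/4c comp=t1/4c wait=4 total=15
k=3 load=t3/7c comp=t2/9c wait=9 total=24
k=4 load=t4/3c comp=t3/7c wait=7 total=31
k=5 load=- comp=t4/3c wait=3 total=34

step 1: A=compute:t0 B=load:t1 [load-bound]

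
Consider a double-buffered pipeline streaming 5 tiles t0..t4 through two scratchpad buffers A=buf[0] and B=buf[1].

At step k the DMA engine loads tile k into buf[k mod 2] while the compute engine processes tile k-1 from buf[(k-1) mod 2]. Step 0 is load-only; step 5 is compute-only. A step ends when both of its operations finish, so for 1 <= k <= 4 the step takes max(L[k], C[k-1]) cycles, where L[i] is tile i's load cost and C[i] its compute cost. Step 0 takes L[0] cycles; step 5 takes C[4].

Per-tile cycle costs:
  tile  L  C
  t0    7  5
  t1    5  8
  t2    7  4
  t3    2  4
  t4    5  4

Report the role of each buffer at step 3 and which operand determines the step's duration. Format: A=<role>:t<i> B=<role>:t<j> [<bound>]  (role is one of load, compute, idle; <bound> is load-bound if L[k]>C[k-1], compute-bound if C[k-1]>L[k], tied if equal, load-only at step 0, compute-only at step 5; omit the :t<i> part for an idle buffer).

step 0: L[0]=7 → dur=7, Σ=7 | A=load:t0 B=idle [load-only]
step 1: L[1]=5 C[0]=5 → dur=5, Σ=12 | A=compute:t0 B=load:t1 [tied]
step 2: L[2]=7 C[1]=8 → dur=8, Σ=20 | A=load:t2 B=compute:t1 [compute-bound]
step 3: L[3]=2 C[2]=4 → dur=4, Σ=24 | A=compute:t2 B=load:t3 [compute-bound]
step 4: L[4]=5 C[3]=4 → dur=5, Σ=29 | A=load:t4 B=compute:t3 [load-bound]
step 5: C[4]=4 → dur=4, Σ=33 | A=compute:t4 B=idle [compute-only]

step 3: A=compute:t2 B=load:t3 [compute-bound]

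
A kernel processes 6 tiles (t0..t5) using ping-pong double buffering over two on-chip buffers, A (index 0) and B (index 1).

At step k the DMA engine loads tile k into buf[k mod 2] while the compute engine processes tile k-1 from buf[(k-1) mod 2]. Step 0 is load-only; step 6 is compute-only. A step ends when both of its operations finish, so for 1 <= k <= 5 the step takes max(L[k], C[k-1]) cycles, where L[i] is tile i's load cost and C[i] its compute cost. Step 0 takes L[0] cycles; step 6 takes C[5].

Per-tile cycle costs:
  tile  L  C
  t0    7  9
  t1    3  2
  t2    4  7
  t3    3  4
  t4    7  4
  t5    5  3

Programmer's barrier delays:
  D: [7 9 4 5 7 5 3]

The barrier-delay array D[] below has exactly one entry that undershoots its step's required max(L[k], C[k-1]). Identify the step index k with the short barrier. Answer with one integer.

step 0: need L[0]=7 = 7; D[0]=7 ok
step 1: need max(L[1]=3,C[0]=9) = 9; D[1]=9 ok
step 2: need max(L[2]=4,C[1]=2) = 4; D[2]=4 ok
step 3: need max(L[3]=3,C[2]=7) = 7; D[3]=5 SHORT
step 4: need max(L[4]=7,C[3]=4) = 7; D[4]=7 ok
step 5: need max(L[5]=5,C[4]=4) = 5; D[5]=5 ok
step 6: need C[5]=3 = 3; D[6]=3 ok

hazard at step 3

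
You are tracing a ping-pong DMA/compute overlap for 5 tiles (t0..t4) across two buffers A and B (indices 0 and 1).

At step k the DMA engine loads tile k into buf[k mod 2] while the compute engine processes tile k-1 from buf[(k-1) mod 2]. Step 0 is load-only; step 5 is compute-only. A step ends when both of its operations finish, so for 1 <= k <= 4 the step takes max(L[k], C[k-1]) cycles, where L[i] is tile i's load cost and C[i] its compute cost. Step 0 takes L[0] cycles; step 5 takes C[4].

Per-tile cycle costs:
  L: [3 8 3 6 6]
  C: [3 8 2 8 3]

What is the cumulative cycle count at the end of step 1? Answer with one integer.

end_cycle[1] = 11

[0] DMA t0→A (3c) ∥ CU idle ⇒ 3c, clock 3
[1] DMA t1→B (8c) ∥ CU A:t0 (3c) ⇒ 8c, clock 11
[2] DMA t2→A (3c) ∥ CU B:t1 (8c) ⇒ 8c, clock 19
[3] DMA t3→B (6c) ∥ CU A:t2 (2c) ⇒ 6c, clock 25
[4] DMA t4→A (6c) ∥ CU B:t3 (8c) ⇒ 8c, clock 33
[5] DMA idle ∥ CU A:t4 (3c) ⇒ 3c, clock 36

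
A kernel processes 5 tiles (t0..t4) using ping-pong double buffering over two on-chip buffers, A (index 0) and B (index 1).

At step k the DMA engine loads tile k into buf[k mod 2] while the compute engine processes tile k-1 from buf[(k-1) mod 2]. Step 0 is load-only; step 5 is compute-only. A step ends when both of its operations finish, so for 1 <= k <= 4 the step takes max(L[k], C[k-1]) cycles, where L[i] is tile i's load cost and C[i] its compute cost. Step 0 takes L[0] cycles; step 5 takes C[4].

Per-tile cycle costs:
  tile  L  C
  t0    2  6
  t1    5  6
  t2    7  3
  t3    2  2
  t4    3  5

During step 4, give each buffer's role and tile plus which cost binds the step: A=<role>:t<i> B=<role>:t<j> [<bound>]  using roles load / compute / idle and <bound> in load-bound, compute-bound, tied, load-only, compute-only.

[0] DMA t0→A (2c) ∥ CU idle ⇒ 2c, clock 2
[1] DMA t1→B (5c) ∥ CU A:t0 (6c) ⇒ 6c, clock 8
[2] DMA t2→A (7c) ∥ CU B:t1 (6c) ⇒ 7c, clock 15
[3] DMA t3→B (2c) ∥ CU A:t2 (3c) ⇒ 3c, clock 18
[4] DMA t4→A (3c) ∥ CU B:t3 (2c) ⇒ 3c, clock 21
[5] DMA idle ∥ CU A:t4 (5c) ⇒ 5c, clock 26

step 4: A=load:t4 B=compute:t3 [load-bound]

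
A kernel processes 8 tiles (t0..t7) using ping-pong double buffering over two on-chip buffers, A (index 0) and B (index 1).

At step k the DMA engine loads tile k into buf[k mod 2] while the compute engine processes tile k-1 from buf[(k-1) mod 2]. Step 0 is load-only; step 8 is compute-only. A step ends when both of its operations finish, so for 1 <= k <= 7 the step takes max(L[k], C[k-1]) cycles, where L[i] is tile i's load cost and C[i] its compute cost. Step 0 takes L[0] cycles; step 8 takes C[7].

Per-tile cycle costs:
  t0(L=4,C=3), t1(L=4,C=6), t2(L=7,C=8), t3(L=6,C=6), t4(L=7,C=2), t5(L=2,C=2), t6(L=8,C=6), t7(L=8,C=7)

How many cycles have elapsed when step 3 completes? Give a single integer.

end_cycle[3] = 23

step 0: L[0]=4 → dur=4, Σ=4 | A=load:t0 B=idle [load-only]
step 1: L[1]=4 C[0]=3 → dur=4, Σ=8 | A=compute:t0 B=load:t1 [load-bound]
step 2: L[2]=7 C[1]=6 → dur=7, Σ=15 | A=load:t2 B=compute:t1 [load-bound]
step 3: L[3]=6 C[2]=8 → dur=8, Σ=23 | A=compute:t2 B=load:t3 [compute-bound]
step 4: L[4]=7 C[3]=6 → dur=7, Σ=30 | A=load:t4 B=compute:t3 [load-bound]
step 5: L[5]=2 C[4]=2 → dur=2, Σ=32 | A=compute:t4 B=load:t5 [tied]
step 6: L[6]=8 C[5]=2 → dur=8, Σ=40 | A=load:t6 B=compute:t5 [load-bound]
step 7: L[7]=8 C[6]=6 → dur=8, Σ=48 | A=compute:t6 B=load:t7 [load-bound]
step 8: C[7]=7 → dur=7, Σ=55 | A=idle B=compute:t7 [compute-only]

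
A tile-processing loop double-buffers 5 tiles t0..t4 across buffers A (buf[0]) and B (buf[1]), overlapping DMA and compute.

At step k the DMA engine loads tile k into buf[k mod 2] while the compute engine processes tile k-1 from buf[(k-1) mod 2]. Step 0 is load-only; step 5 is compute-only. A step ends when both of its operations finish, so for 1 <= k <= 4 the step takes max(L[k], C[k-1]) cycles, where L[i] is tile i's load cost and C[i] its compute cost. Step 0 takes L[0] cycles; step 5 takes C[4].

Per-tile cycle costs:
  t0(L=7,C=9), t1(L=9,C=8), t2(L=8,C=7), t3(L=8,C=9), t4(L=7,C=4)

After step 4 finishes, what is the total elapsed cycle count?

k=0 load=t0/7c comp=- wait=7 total=7
k=1 load=t1/9c comp=t0/9c wait=9 total=16
k=2 load=t2/8c comp=t1/8c wait=8 total=24
k=3 load=t3/8c comp=t2/7c wait=8 total=32
k=4 load=t4/7c comp=t3/9c wait=9 total=41
k=5 load=- comp=t4/4c wait=4 total=45

end_cycle[4] = 41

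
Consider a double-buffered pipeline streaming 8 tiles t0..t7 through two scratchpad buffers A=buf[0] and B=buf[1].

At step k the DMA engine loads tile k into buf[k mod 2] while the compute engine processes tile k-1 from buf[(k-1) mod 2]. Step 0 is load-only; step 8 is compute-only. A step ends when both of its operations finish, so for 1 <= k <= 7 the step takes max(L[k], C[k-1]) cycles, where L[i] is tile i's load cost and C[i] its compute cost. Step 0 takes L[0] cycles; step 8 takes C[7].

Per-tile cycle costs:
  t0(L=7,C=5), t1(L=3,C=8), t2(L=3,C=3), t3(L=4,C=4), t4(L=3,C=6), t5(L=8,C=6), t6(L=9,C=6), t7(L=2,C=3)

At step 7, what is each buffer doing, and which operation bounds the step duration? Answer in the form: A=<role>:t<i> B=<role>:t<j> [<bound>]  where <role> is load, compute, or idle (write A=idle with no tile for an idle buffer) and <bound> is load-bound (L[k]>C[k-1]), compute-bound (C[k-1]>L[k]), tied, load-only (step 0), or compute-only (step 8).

step 7: A=compute:t6 B=load:t7 [compute-bound]

[0] DMA t0→A (7c) ∥ CU idle ⇒ 7c, clock 7
[1] DMA t1→B (3c) ∥ CU A:t0 (5c) ⇒ 5c, clock 12
[2] DMA t2→A (3c) ∥ CU B:t1 (8c) ⇒ 8c, clock 20
[3] DMA t3→B (4c) ∥ CU A:t2 (3c) ⇒ 4c, clock 24
[4] DMA t4→A (3c) ∥ CU B:t3 (4c) ⇒ 4c, clock 28
[5] DMA t5→B (8c) ∥ CU A:t4 (6c) ⇒ 8c, clock 36
[6] DMA t6→A (9c) ∥ CU B:t5 (6c) ⇒ 9c, clock 45
[7] DMA t7→B (2c) ∥ CU A:t6 (6c) ⇒ 6c, clock 51
[8] DMA idle ∥ CU B:t7 (3c) ⇒ 3c, clock 54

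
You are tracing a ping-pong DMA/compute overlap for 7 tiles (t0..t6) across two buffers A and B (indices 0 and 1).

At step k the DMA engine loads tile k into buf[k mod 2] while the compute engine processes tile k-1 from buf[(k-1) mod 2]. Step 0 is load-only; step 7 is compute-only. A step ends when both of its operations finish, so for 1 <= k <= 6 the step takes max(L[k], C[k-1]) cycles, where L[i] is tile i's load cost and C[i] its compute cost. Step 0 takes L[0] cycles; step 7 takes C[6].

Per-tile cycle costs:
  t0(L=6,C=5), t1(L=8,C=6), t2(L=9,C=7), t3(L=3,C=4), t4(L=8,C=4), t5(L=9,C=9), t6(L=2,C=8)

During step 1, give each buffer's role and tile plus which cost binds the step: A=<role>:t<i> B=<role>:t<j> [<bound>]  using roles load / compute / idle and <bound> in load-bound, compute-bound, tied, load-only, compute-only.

step 1: A=compute:t0 B=load:t1 [load-bound]

  0. 6=6c; end=6; A:t0 B:-
  1. max(8,5)=8c; end=14; A:t0 B:t1
  2. max(9,6)=9c; end=23; A:t2 B:t1
  3. max(3,7)=7c; end=30; A:t2 B:t3
  4. max(8,4)=8c; end=38; A:t4 B:t3
  5. max(9,4)=9c; end=47; A:t4 B:t5
  6. max(2,9)=9c; end=56; A:t6 B:t5
  7. 8=8c; end=64; A:t6 B:t5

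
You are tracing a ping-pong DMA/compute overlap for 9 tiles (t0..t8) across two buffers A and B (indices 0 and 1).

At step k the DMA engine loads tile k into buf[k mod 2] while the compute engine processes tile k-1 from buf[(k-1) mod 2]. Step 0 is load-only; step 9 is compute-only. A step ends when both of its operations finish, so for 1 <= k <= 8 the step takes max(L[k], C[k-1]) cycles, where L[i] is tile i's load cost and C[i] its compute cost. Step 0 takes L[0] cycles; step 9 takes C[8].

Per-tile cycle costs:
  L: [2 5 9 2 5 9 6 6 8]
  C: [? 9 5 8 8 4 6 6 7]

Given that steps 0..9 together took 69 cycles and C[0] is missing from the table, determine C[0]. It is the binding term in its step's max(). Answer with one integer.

step 0 → dur = L[0]=2 = 2
step 1 → dur = max(L[1]=5, C[0]=?) = C[0]  (unknown; binding)
step 2 → dur = max(L[2]=9, C[1]=9) = 9
step 3 → dur = max(L[3]=2, C[2]=5) = 5
step 4 → dur = max(L[4]=5, C[3]=8) = 8
step 5 → dur = max(L[5]=9, C[4]=8) = 9
step 6 → dur = max(L[6]=6, C[5]=4) = 6
step 7 → dur = max(L[7]=6, C[6]=6) = 6
step 8 → dur = max(L[8]=8, C[7]=6) = 8
step 9 → dur = C[8]=7 = 7
sum of known step durations = 60
dur[1] = total - known = 69 - 60 = 9
C[0] is the binding max in step 1, so C[0] = dur[1] = 9

C[0] = 9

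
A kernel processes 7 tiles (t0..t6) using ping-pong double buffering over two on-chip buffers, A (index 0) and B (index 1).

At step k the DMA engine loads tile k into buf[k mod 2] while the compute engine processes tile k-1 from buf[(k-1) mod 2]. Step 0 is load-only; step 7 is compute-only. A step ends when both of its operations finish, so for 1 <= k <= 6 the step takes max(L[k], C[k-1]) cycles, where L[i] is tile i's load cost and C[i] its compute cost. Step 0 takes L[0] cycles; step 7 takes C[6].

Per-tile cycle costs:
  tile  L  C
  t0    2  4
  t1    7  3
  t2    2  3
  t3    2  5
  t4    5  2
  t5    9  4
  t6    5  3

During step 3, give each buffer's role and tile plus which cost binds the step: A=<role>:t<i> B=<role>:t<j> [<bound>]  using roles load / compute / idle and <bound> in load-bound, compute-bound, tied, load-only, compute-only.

step 3: A=compute:t2 B=load:t3 [compute-bound]

  0. 2=2c; end=2; A:t0 B:-
  1. max(7,4)=7c; end=9; A:t0 B:t1
  2. max(2,3)=3c; end=12; A:t2 B:t1
  3. max(2,3)=3c; end=15; A:t2 B:t3
  4. max(5,5)=5c; end=20; A:t4 B:t3
  5. max(9,2)=9c; end=29; A:t4 B:t5
  6. max(5,4)=5c; end=34; A:t6 B:t5
  7. 3=3c; end=37; A:t6 B:t5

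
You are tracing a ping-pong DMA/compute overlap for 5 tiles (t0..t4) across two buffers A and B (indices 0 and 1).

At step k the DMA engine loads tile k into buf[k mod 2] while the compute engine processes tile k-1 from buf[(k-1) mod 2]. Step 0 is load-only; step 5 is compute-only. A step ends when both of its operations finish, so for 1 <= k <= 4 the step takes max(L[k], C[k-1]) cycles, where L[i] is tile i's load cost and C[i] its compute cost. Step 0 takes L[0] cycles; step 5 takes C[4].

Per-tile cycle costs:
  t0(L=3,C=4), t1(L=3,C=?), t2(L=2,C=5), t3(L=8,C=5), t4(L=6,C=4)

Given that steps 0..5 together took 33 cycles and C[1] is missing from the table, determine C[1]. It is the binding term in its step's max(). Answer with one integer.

step 0 = dur = L[0]=3 = 3
step 1 = dur = max(L[1]=3, C[0]=4) = 4
step 2 = dur = max(L[2]=2, C[1]=?) = C[1]  (unknown; binding)
step 3 = dur = max(L[3]=8, C[2]=5) = 8
step 4 = dur = max(L[4]=6, C[3]=5) = 6
step 5 = dur = C[4]=4 = 4
sum of known step durations = 25
dur[2] = total - known = 33 - 25 = 8
C[1] is the binding max in step 2, so C[1] = dur[2] = 8

C[1] = 8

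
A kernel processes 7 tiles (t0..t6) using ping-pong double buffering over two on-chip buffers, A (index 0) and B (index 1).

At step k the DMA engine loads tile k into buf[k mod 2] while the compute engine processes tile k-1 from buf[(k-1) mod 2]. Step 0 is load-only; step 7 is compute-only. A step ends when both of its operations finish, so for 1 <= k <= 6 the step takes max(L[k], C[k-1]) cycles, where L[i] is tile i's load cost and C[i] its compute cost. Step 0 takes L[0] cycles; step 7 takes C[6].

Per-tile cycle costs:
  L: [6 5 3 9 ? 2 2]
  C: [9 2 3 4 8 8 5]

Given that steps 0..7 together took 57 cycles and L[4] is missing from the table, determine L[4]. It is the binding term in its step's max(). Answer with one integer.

L[4] = 9

step 0 → dur = L[0]=6 = 6
step 1 → dur = max(L[1]=5, C[0]=9) = 9
step 2 → dur = max(L[2]=3, C[1]=2) = 3
step 3 → dur = max(L[3]=9, C[2]=3) = 9
step 4 → dur = max(L[4]=?, C[3]=4) = L[4]  (unknown; binding)
step 5 → dur = max(L[5]=2, C[4]=8) = 8
step 6 → dur = max(L[6]=2, C[5]=8) = 8
step 7 → dur = C[6]=5 = 5
sum of known step durations = 48
dur[4] = total - known = 57 - 48 = 9
L[4] is the binding max in step 4, so L[4] = dur[4] = 9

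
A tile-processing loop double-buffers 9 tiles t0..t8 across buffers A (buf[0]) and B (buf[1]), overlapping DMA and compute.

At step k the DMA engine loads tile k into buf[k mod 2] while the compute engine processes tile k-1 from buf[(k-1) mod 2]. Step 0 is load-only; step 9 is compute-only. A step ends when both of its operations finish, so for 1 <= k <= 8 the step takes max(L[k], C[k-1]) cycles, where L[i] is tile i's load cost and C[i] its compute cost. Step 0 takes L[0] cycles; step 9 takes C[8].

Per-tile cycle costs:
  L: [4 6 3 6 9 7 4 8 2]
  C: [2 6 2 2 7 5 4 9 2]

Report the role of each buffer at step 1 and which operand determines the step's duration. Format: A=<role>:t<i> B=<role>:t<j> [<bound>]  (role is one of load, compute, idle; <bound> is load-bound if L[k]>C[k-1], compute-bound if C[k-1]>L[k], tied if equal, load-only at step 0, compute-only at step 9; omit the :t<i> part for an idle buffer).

step 1: A=compute:t0 B=load:t1 [load-bound]

step 0: L[0]=4 → dur=4, Σ=4 | A=load:t0 B=idle [load-only]
step 1: L[1]=6 C[0]=2 → dur=6, Σ=10 | A=compute:t0 B=load:t1 [load-bound]
step 2: L[2]=3 C[1]=6 → dur=6, Σ=16 | A=load:t2 B=compute:t1 [compute-bound]
step 3: L[3]=6 C[2]=2 → dur=6, Σ=22 | A=compute:t2 B=load:t3 [load-bound]
step 4: L[4]=9 C[3]=2 → dur=9, Σ=31 | A=load:t4 B=compute:t3 [load-bound]
step 5: L[5]=7 C[4]=7 → dur=7, Σ=38 | A=compute:t4 B=load:t5 [tied]
step 6: L[6]=4 C[5]=5 → dur=5, Σ=43 | A=load:t6 B=compute:t5 [compute-bound]
step 7: L[7]=8 C[6]=4 → dur=8, Σ=51 | A=compute:t6 B=load:t7 [load-bound]
step 8: L[8]=2 C[7]=9 → dur=9, Σ=60 | A=load:t8 B=compute:t7 [compute-bound]
step 9: C[8]=2 → dur=2, Σ=62 | A=compute:t8 B=idle [compute-only]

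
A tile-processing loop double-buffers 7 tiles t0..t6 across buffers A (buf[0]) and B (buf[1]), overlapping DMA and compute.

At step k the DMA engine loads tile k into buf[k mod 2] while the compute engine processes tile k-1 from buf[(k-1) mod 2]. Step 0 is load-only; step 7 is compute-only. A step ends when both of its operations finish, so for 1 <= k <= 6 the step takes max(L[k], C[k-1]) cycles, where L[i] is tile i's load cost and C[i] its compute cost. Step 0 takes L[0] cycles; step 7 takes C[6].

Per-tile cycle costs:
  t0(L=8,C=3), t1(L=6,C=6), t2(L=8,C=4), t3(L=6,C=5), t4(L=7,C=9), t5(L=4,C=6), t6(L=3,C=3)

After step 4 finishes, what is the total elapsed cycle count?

end_cycle[4] = 35

[0] DMA t0→A (8c) ∥ CU idle ⇒ 8c, clock 8
[1] DMA t1→B (6c) ∥ CU A:t0 (3c) ⇒ 6c, clock 14
[2] DMA t2→A (8c) ∥ CU B:t1 (6c) ⇒ 8c, clock 22
[3] DMA t3→B (6c) ∥ CU A:t2 (4c) ⇒ 6c, clock 28
[4] DMA t4→A (7c) ∥ CU B:t3 (5c) ⇒ 7c, clock 35
[5] DMA t5→B (4c) ∥ CU A:t4 (9c) ⇒ 9c, clock 44
[6] DMA t6→A (3c) ∥ CU B:t5 (6c) ⇒ 6c, clock 50
[7] DMA idle ∥ CU A:t6 (3c) ⇒ 3c, clock 53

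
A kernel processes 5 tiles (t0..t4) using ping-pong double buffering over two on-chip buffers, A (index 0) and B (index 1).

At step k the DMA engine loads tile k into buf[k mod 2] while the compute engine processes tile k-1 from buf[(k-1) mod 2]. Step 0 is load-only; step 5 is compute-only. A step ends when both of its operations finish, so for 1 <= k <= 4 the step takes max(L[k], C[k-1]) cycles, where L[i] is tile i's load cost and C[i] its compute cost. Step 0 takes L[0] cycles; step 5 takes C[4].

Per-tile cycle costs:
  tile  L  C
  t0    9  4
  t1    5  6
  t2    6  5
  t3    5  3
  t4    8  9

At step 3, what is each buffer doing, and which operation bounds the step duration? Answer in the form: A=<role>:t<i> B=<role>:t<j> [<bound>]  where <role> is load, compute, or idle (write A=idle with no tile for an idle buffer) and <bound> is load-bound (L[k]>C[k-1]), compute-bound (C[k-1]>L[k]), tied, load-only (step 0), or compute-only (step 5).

step 3: A=compute:t2 B=load:t3 [tied]

k=0 load=t0/9c comp=- wait=9 total=9
k=1 load=t1/5c comp=t0/4c wait=5 total=14
k=2 load=t2/6c comp=t1/6c wait=6 total=20
k=3 load=t3/5c comp=t2/5c wait=5 total=25
k=4 load=t4/8c comp=t3/3c wait=8 total=33
k=5 load=- comp=t4/9c wait=9 total=42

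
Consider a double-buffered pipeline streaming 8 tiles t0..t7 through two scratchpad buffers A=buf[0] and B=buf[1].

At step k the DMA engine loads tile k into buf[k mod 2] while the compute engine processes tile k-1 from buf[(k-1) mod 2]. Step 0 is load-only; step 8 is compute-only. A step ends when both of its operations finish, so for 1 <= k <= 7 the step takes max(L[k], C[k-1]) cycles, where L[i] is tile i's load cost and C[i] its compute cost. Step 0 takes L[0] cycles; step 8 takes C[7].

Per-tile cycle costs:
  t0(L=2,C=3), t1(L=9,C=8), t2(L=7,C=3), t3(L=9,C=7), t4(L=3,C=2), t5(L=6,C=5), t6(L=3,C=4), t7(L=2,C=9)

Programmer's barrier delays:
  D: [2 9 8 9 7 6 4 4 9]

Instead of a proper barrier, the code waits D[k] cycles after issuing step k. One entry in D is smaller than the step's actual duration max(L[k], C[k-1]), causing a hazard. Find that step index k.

step 0: need L[0]=2 = 2; D[0]=2 ok
step 1: need max(L[1]=9,C[0]=3) = 9; D[1]=9 ok
step 2: need max(L[2]=7,C[1]=8) = 8; D[2]=8 ok
step 3: need max(L[3]=9,C[2]=3) = 9; D[3]=9 ok
step 4: need max(L[4]=3,C[3]=7) = 7; D[4]=7 ok
step 5: need max(L[5]=6,C[4]=2) = 6; D[5]=6 ok
step 6: need max(L[6]=3,C[5]=5) = 5; D[6]=4 SHORT
step 7: need max(L[7]=2,C[6]=4) = 4; D[7]=4 ok
step 8: need C[7]=9 = 9; D[8]=9 ok

hazard at step 6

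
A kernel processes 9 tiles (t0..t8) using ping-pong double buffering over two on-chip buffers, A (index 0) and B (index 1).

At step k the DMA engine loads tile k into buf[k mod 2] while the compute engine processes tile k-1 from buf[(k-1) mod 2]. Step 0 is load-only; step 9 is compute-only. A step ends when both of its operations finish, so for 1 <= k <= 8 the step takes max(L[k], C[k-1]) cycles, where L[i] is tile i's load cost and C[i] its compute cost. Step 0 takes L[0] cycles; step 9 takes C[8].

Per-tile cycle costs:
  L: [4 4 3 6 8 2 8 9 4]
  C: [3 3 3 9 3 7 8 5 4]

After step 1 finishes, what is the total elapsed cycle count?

  0. 4=4c; end=4; A:t0 B:-
  1. max(4,3)=4c; end=8; A:t0 B:t1
  2. max(3,3)=3c; end=11; A:t2 B:t1
  3. max(6,3)=6c; end=17; A:t2 B:t3
  4. max(8,9)=9c; end=26; A:t4 B:t3
  5. max(2,3)=3c; end=29; A:t4 B:t5
  6. max(8,7)=8c; end=37; A:t6 B:t5
  7. max(9,8)=9c; end=46; A:t6 B:t7
  8. max(4,5)=5c; end=51; A:t8 B:t7
  9. 4=4c; end=55; A:t8 B:t7

end_cycle[1] = 8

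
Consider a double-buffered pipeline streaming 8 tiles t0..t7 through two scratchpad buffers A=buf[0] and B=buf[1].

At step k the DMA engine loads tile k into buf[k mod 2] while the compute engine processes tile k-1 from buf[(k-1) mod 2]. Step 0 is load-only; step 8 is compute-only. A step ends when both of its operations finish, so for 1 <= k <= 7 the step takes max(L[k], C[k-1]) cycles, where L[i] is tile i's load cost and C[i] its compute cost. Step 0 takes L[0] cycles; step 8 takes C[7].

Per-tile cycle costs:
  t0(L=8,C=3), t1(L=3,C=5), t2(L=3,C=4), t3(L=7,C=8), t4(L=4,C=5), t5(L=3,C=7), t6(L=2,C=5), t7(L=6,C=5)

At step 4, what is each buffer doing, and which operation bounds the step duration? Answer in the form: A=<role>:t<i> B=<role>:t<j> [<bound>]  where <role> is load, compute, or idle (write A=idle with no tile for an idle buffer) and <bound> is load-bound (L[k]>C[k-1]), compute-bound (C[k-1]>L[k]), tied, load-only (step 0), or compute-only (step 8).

step 0: L[0]=8 → dur=8, Σ=8 | A=load:t0 B=idle [load-only]
step 1: L[1]=3 C[0]=3 → dur=3, Σ=11 | A=compute:t0 B=load:t1 [tied]
step 2: L[2]=3 C[1]=5 → dur=5, Σ=16 | A=load:t2 B=compute:t1 [compute-bound]
step 3: L[3]=7 C[2]=4 → dur=7, Σ=23 | A=compute:t2 B=load:t3 [load-bound]
step 4: L[4]=4 C[3]=8 → dur=8, Σ=31 | A=load:t4 B=compute:t3 [compute-bound]
step 5: L[5]=3 C[4]=5 → dur=5, Σ=36 | A=compute:t4 B=load:t5 [compute-bound]
step 6: L[6]=2 C[5]=7 → dur=7, Σ=43 | A=load:t6 B=compute:t5 [compute-bound]
step 7: L[7]=6 C[6]=5 → dur=6, Σ=49 | A=compute:t6 B=load:t7 [load-bound]
step 8: C[7]=5 → dur=5, Σ=54 | A=idle B=compute:t7 [compute-only]

step 4: A=load:t4 B=compute:t3 [compute-bound]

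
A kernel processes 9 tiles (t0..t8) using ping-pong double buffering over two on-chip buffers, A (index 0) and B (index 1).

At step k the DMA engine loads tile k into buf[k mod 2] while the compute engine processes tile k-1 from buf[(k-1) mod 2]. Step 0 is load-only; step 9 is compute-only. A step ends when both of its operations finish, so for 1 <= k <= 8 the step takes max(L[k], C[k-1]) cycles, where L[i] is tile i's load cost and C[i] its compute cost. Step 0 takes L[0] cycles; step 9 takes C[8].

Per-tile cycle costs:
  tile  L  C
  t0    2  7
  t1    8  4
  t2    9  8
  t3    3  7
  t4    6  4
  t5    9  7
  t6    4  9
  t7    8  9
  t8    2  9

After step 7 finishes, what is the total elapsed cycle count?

step 0: L[0]=2 → dur=2, Σ=2 | A=load:t0 B=idle [load-only]
step 1: L[1]=8 C[0]=7 → dur=8, Σ=10 | A=compute:t0 B=load:t1 [load-bound]
step 2: L[2]=9 C[1]=4 → dur=9, Σ=19 | A=load:t2 B=compute:t1 [load-bound]
step 3: L[3]=3 C[2]=8 → dur=8, Σ=27 | A=compute:t2 B=load:t3 [compute-bound]
step 4: L[4]=6 C[3]=7 → dur=7, Σ=34 | A=load:t4 B=compute:t3 [compute-bound]
step 5: L[5]=9 C[4]=4 → dur=9, Σ=43 | A=compute:t4 B=load:t5 [load-bound]
step 6: L[6]=4 C[5]=7 → dur=7, Σ=50 | A=load:t6 B=compute:t5 [compute-bound]
step 7: L[7]=8 C[6]=9 → dur=9, Σ=59 | A=compute:t6 B=load:t7 [compute-bound]
step 8: L[8]=2 C[7]=9 → dur=9, Σ=68 | A=load:t8 B=compute:t7 [compute-bound]
step 9: C[8]=9 → dur=9, Σ=77 | A=compute:t8 B=idle [compute-only]

end_cycle[7] = 59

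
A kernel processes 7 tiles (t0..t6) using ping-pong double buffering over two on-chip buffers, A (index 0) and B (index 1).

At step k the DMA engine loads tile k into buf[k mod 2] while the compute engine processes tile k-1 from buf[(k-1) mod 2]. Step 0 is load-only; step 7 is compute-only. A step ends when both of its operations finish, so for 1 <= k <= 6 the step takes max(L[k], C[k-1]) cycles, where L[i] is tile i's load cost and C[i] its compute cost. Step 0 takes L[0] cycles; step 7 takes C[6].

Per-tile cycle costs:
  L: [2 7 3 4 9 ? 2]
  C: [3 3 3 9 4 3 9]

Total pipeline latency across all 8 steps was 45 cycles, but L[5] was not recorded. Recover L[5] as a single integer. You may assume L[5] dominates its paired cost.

L[5] = 8

step 0 | dur = L[0]=2 = 2
step 1 | dur = max(L[1]=7, C[0]=3) = 7
step 2 | dur = max(L[2]=3, C[1]=3) = 3
step 3 | dur = max(L[3]=4, C[2]=3) = 4
step 4 | dur = max(L[4]=9, C[3]=9) = 9
step 5 | dur = max(L[5]=?, C[4]=4) = L[5]  (unknown; binding)
step 6 | dur = max(L[6]=2, C[5]=3) = 3
step 7 | dur = C[6]=9 = 9
sum of known step durations = 37
dur[5] = total - known = 45 - 37 = 8
L[5] is the binding max in step 5, so L[5] = dur[5] = 8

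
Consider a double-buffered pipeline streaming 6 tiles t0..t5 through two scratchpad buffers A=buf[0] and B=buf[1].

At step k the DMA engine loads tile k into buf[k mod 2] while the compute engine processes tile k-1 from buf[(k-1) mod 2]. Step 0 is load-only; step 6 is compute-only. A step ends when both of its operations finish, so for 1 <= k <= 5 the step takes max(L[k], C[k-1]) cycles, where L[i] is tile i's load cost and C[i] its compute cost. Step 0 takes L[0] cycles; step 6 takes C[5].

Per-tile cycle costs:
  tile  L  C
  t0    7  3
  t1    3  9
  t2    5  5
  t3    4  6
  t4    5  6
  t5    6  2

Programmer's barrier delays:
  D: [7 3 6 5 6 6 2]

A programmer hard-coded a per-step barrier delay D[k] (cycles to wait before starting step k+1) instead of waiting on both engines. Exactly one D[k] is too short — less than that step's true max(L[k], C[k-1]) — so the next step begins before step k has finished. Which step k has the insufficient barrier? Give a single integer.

hazard at step 2

step 0: need L[0]=7 = 7; D[0]=7 ok
step 1: need max(L[1]=3,C[0]=3) = 3; D[1]=3 ok
step 2: need max(L[2]=5,C[1]=9) = 9; D[2]=6 SHORT
step 3: need max(L[3]=4,C[2]=5) = 5; D[3]=5 ok
step 4: need max(L[4]=5,C[3]=6) = 6; D[4]=6 ok
step 5: need max(L[5]=6,C[4]=6) = 6; D[5]=6 ok
step 6: need C[5]=2 = 2; D[6]=2 ok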